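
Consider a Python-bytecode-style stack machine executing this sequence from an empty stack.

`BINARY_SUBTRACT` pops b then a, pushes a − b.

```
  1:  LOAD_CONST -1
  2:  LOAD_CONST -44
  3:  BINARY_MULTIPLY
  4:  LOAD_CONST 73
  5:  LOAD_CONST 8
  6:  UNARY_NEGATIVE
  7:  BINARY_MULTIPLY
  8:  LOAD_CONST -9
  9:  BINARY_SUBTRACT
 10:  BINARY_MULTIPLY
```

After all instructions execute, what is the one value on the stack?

-25300

LOAD_CONST -1    [-1]
LOAD_CONST -44   [-1, -44]
BINARY_MULTIPLY  [44]
LOAD_CONST 73    [44, 73]
LOAD_CONST 8     [44, 73, 8]
UNARY_NEGATIVE   [44, 73, -8]
BINARY_MULTIPLY  [44, -584]
LOAD_CONST -9    [44, -584, -9]
BINARY_SUBTRACT  [44, -575]
BINARY_MULTIPLY  [-25300]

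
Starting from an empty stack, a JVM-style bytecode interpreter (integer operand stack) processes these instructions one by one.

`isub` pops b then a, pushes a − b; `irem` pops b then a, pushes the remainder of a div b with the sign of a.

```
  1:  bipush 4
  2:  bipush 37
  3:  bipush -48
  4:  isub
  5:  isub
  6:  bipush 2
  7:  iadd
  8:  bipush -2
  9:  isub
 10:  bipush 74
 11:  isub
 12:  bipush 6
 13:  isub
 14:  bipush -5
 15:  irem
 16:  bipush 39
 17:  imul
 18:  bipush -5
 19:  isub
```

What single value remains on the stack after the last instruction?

-73

bipush 4   : [4]
bipush 37  : [4, 37]
bipush -48 : [4, 37, -48]
isub       : [4, 85]
isub       : [-81]
bipush 2   : [-81, 2]
iadd       : [-79]
bipush -2  : [-79, -2]
isub       : [-77]
bipush 74  : [-77, 74]
isub       : [-151]
bipush 6   : [-151, 6]
isub       : [-157]
bipush -5  : [-157, -5]
irem       : [-2]
bipush 39  : [-2, 39]
imul       : [-78]
bipush -5  : [-78, -5]
isub       : [-73]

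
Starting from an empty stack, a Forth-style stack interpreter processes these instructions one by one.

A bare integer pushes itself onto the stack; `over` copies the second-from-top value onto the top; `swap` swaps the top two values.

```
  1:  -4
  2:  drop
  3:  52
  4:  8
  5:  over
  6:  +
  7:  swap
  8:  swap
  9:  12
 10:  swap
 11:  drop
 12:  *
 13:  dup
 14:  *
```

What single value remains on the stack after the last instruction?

-4    [-4]
drop  []
52    [52]
8     [52, 8]
over  [52, 8, 52]
+     [52, 60]
swap  [60, 52]
swap  [52, 60]
12    [52, 60, 12]
swap  [52, 12, 60]
drop  [52, 12]
*     [624]
dup   [624, 624]
*     [389376]

389376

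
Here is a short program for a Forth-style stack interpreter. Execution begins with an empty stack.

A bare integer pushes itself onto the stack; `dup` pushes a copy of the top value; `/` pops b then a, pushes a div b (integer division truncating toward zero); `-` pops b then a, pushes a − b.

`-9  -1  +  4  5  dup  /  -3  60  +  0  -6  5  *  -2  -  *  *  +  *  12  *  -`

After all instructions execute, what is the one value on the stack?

-9   -9
-1   -9 -1
+    -10
4    -10 4
5    -10 4 5
dup  -10 4 5 5
/    -10 4 1
-3   -10 4 1 -3
60   -10 4 1 -3 60
+    -10 4 1 57
0    -10 4 1 57 0
-6   -10 4 1 57 0 -6
5    -10 4 1 57 0 -6 5
*    -10 4 1 57 0 -30
-2   -10 4 1 57 0 -30 -2
-    -10 4 1 57 0 -28
*    -10 4 1 57 0
*    -10 4 1 0
+    -10 4 1
*    -10 4
12   -10 4 12
*    -10 48
-    -58

-58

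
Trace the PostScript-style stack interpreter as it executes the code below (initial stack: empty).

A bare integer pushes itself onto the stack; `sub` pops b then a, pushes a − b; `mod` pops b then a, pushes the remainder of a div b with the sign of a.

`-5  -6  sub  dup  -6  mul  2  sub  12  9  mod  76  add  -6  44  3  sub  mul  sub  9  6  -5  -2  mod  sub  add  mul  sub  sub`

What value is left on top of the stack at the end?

5209

-5  : -5
-6  : -5 -6
sub : 1
dup : 1 1
-6  : 1 1 -6
mul : 1 -6
2   : 1 -6 2
sub : 1 -8
12  : 1 -8 12
9   : 1 -8 12 9
mod : 1 -8 3
76  : 1 -8 3 76
add : 1 -8 79
-6  : 1 -8 79 -6
44  : 1 -8 79 -6 44
3   : 1 -8 79 -6 44 3
sub : 1 -8 79 -6 41
mul : 1 -8 79 -246
sub : 1 -8 325
9   : 1 -8 325 9
6   : 1 -8 325 9 6
-5  : 1 -8 325 9 6 -5
-2  : 1 -8 325 9 6 -5 -2
mod : 1 -8 325 9 6 -1
sub : 1 -8 325 9 7
add : 1 -8 325 16
mul : 1 -8 5200
sub : 1 -5208
sub : 5209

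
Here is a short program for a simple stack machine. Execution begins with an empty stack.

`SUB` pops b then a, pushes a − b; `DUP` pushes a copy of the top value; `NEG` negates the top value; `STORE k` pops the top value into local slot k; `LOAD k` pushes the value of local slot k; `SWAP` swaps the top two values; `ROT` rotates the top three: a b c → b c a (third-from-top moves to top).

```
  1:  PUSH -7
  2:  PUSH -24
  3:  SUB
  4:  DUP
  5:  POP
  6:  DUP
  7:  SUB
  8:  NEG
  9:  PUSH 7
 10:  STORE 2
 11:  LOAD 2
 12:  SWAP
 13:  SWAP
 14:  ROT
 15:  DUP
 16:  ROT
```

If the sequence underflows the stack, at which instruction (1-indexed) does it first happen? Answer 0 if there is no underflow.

14

PUSH -7  : -7
PUSH -24 : -7 -24
SUB      : 17
DUP      : 17 17
POP      : 17
DUP      : 17 17
SUB      : 0
NEG      : 0
PUSH 7   : 0 7
STORE 2  : 0
LOAD 2   : 0 7
SWAP     : 7 0
SWAP     : 0 7
ROT  — needs 3 operands, stack has 2 → underflow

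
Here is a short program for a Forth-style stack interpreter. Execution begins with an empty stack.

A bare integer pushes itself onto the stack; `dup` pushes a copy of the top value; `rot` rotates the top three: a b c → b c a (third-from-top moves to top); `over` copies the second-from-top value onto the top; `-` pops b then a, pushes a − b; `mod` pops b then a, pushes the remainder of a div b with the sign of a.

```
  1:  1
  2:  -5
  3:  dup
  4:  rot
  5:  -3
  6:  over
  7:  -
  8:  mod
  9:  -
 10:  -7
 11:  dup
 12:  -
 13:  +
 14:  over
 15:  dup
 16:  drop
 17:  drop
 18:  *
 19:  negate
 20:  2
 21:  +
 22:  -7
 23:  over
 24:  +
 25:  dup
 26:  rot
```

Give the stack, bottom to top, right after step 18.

1    -> [1]
-5   -> [1, -5]
dup  -> [1, -5, -5]
rot  -> [-5, -5, 1]
-3   -> [-5, -5, 1, -3]
over -> [-5, -5, 1, -3, 1]
-    -> [-5, -5, 1, -4]
mod  -> [-5, -5, 1]
-    -> [-5, -6]
-7   -> [-5, -6, -7]
dup  -> [-5, -6, -7, -7]
-    -> [-5, -6, 0]
+    -> [-5, -6]
over -> [-5, -6, -5]
dup  -> [-5, -6, -5, -5]
drop -> [-5, -6, -5]
drop -> [-5, -6]
*    -> [30]

[30]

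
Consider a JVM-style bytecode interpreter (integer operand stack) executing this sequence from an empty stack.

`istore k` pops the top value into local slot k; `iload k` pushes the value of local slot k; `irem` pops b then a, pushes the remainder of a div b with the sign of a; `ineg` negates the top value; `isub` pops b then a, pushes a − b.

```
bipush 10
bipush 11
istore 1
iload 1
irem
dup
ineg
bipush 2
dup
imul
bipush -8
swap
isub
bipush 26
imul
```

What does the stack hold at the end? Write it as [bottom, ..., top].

[10, -10, -312]

bipush 10 : [10]
bipush 11 : [10, 11]
istore 1  : [10]
iload 1   : [10, 11]
irem      : [10]
dup       : [10, 10]
ineg      : [10, -10]
bipush 2  : [10, -10, 2]
dup       : [10, -10, 2, 2]
imul      : [10, -10, 4]
bipush -8 : [10, -10, 4, -8]
swap      : [10, -10, -8, 4]
isub      : [10, -10, -12]
bipush 26 : [10, -10, -12, 26]
imul      : [10, -10, -312]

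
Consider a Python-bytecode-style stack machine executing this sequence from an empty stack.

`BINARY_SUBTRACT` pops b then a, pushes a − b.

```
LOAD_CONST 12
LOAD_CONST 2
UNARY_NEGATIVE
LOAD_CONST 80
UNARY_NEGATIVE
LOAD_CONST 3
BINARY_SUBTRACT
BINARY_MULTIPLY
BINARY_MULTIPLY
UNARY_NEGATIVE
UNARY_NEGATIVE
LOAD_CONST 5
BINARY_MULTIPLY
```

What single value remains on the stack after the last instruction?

LOAD_CONST 12    [12]
LOAD_CONST 2     [12, 2]
UNARY_NEGATIVE   [12, -2]
LOAD_CONST 80    [12, -2, 80]
UNARY_NEGATIVE   [12, -2, -80]
LOAD_CONST 3     [12, -2, -80, 3]
BINARY_SUBTRACT  [12, -2, -83]
BINARY_MULTIPLY  [12, 166]
BINARY_MULTIPLY  [1992]
UNARY_NEGATIVE   [-1992]
UNARY_NEGATIVE   [1992]
LOAD_CONST 5     [1992, 5]
BINARY_MULTIPLY  [9960]

9960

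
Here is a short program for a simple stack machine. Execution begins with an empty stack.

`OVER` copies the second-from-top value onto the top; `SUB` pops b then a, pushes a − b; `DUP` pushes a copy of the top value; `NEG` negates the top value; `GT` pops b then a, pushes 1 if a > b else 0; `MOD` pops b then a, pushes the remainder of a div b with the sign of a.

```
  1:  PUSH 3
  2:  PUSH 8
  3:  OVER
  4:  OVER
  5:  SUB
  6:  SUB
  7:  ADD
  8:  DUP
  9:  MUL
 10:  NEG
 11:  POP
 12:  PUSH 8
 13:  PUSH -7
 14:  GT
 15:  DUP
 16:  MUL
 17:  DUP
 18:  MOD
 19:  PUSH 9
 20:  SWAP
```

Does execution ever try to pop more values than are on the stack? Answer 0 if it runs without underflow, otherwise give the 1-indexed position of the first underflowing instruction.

0

PUSH 3   [3]
PUSH 8   [3, 8]
OVER     [3, 8, 3]
OVER     [3, 8, 3, 8]
SUB      [3, 8, -5]
SUB      [3, 13]
ADD      [16]
DUP      [16, 16]
MUL      [256]
NEG      [-256]
POP      []
PUSH 8   [8]
PUSH -7  [8, -7]
GT       [1]
DUP      [1, 1]
MUL      [1]
DUP      [1, 1]
MOD      [0]
PUSH 9   [0, 9]
SWAP     [9, 0]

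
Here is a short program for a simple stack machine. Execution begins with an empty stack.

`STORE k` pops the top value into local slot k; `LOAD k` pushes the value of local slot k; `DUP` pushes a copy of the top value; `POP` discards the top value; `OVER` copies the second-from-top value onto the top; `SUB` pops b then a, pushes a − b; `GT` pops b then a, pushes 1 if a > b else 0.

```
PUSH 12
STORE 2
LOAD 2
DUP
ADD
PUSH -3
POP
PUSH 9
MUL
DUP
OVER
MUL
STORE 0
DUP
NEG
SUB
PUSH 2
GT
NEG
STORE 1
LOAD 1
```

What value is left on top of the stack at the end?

PUSH 12 → 12
STORE 2 → (empty)
LOAD 2  → 12
DUP     → 12 12
ADD     → 24
PUSH -3 → 24 -3
POP     → 24
PUSH 9  → 24 9
MUL     → 216
DUP     → 216 216
OVER    → 216 216 216
MUL     → 216 46656
STORE 0 → 216
DUP     → 216 216
NEG     → 216 -216
SUB     → 432
PUSH 2  → 432 2
GT      → 1
NEG     → -1
STORE 1 → (empty)
LOAD 1  → -1

-1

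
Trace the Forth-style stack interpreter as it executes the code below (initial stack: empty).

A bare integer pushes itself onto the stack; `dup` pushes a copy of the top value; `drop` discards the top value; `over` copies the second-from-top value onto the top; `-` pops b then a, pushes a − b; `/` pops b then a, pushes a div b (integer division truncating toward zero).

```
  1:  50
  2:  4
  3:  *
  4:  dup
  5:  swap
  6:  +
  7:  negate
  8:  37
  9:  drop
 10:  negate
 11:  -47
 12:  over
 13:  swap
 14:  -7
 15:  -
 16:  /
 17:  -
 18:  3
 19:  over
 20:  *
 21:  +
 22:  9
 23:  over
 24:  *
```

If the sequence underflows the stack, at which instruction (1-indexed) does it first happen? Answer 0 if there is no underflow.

50     → 50
4      → 50 4
*      → 200
dup    → 200 200
swap   → 200 200
+      → 400
negate → -400
37     → -400 37
drop   → -400
negate → 400
-47    → 400 -47
over   → 400 -47 400
swap   → 400 400 -47
-7     → 400 400 -47 -7
-      → 400 400 -40
/      → 400 -10
-      → 410
3      → 410 3
over   → 410 3 410
*      → 410 1230
+      → 1640
9      → 1640 9
over   → 1640 9 1640
*      → 1640 14760

0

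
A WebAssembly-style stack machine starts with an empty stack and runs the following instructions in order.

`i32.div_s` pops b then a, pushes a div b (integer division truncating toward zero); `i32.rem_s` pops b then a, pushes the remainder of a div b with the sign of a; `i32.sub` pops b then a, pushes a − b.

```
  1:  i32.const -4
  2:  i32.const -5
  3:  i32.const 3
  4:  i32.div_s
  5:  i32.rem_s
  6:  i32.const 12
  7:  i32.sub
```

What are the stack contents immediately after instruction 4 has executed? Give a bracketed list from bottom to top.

[-4, -1]

i32.const -4 -> [-4]
i32.const -5 -> [-4, -5]
i32.const 3  -> [-4, -5, 3]
i32.div_s    -> [-4, -1]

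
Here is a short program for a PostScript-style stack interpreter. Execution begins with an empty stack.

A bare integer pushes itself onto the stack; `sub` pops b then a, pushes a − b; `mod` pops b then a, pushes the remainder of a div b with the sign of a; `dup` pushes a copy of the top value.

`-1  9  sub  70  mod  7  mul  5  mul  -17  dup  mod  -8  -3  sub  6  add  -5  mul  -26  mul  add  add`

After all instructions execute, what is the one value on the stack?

-220

-1  → -1
9   → -1 9
sub → -10
70  → -10 70
mod → -10
7   → -10 7
mul → -70
5   → -70 5
mul → -350
-17 → -350 -17
dup → -350 -17 -17
mod → -350 0
-8  → -350 0 -8
-3  → -350 0 -8 -3
sub → -350 0 -5
6   → -350 0 -5 6
add → -350 0 1
-5  → -350 0 1 -5
mul → -350 0 -5
-26 → -350 0 -5 -26
mul → -350 0 130
add → -350 130
add → -220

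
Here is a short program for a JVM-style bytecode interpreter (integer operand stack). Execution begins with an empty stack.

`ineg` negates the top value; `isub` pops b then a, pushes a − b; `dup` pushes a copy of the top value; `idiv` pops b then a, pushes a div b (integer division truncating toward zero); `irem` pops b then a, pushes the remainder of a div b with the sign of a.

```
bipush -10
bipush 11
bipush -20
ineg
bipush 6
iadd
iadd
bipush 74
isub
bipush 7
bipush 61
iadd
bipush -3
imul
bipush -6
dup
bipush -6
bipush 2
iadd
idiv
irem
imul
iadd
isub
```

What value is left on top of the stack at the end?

bipush -10 : -10
bipush 11  : -10 11
bipush -20 : -10 11 -20
ineg       : -10 11 20
bipush 6   : -10 11 20 6
iadd       : -10 11 26
iadd       : -10 37
bipush 74  : -10 37 74
isub       : -10 -37
bipush 7   : -10 -37 7
bipush 61  : -10 -37 7 61
iadd       : -10 -37 68
bipush -3  : -10 -37 68 -3
imul       : -10 -37 -204
bipush -6  : -10 -37 -204 -6
dup        : -10 -37 -204 -6 -6
bipush -6  : -10 -37 -204 -6 -6 -6
bipush 2   : -10 -37 -204 -6 -6 -6 2
iadd       : -10 -37 -204 -6 -6 -4
idiv       : -10 -37 -204 -6 1
irem       : -10 -37 -204 0
imul       : -10 -37 0
iadd       : -10 -37
isub       : 27

27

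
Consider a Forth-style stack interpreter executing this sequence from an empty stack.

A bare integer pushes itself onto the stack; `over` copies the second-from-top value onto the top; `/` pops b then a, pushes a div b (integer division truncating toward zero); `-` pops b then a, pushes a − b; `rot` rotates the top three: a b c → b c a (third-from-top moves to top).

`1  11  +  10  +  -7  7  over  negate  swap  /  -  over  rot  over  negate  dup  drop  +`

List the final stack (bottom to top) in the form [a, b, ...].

1      → 1
11     → 1 11
+      → 12
10     → 12 10
+      → 22
-7     → 22 -7
7      → 22 -7 7
over   → 22 -7 7 -7
negate → 22 -7 7 7
swap   → 22 -7 7 7
/      → 22 -7 1
-      → 22 -8
over   → 22 -8 22
rot    → -8 22 22
over   → -8 22 22 22
negate → -8 22 22 -22
dup    → -8 22 22 -22 -22
drop   → -8 22 22 -22
+      → -8 22 0

[-8, 22, 0]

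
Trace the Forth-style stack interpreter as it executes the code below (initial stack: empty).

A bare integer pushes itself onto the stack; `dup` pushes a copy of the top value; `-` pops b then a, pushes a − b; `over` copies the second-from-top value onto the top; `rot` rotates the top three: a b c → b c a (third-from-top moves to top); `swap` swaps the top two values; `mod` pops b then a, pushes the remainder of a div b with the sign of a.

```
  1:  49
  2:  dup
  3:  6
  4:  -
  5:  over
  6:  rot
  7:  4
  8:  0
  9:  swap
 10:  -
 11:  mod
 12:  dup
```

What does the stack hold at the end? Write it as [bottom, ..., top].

49   -> [49]
dup  -> [49, 49]
6    -> [49, 49, 6]
-    -> [49, 43]
over -> [49, 43, 49]
rot  -> [43, 49, 49]
4    -> [43, 49, 49, 4]
0    -> [43, 49, 49, 4, 0]
swap -> [43, 49, 49, 0, 4]
-    -> [43, 49, 49, -4]
mod  -> [43, 49, 1]
dup  -> [43, 49, 1, 1]

[43, 49, 1, 1]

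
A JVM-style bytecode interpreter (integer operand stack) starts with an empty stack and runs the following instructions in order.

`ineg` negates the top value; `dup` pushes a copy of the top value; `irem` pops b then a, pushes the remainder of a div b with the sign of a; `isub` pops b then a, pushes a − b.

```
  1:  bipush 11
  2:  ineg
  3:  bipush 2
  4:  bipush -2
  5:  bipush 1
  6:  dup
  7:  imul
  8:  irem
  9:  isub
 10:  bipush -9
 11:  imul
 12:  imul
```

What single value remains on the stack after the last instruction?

198

bipush 11 : [11]
ineg      : [-11]
bipush 2  : [-11, 2]
bipush -2 : [-11, 2, -2]
bipush 1  : [-11, 2, -2, 1]
dup       : [-11, 2, -2, 1, 1]
imul      : [-11, 2, -2, 1]
irem      : [-11, 2, 0]
isub      : [-11, 2]
bipush -9 : [-11, 2, -9]
imul      : [-11, -18]
imul      : [198]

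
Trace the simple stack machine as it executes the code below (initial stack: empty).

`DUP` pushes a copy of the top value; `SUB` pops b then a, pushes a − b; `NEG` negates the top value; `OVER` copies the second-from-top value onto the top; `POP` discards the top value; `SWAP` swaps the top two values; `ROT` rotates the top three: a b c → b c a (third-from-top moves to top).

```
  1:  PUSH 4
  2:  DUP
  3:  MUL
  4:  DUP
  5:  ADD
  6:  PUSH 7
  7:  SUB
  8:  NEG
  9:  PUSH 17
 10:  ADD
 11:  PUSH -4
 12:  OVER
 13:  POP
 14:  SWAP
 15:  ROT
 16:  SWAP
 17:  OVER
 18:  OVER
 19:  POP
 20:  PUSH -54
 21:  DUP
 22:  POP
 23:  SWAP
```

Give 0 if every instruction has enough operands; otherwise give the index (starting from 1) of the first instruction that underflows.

PUSH 4  → 4
DUP     → 4 4
MUL     → 16
DUP     → 16 16
ADD     → 32
PUSH 7  → 32 7
SUB     → 25
NEG     → -25
PUSH 17 → -25 17
ADD     → -8
PUSH -4 → -8 -4
OVER    → -8 -4 -8
POP     → -8 -4
SWAP    → -4 -8
ROT  — needs 3 operands, stack has 2 → underflow

15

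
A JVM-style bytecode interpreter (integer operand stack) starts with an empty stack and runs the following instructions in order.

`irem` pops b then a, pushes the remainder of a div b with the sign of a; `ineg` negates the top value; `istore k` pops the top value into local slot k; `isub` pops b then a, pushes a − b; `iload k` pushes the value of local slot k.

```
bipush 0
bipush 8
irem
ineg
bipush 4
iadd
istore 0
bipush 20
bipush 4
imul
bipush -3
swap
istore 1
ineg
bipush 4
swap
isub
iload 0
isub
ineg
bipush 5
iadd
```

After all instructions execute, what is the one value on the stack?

8

bipush 0   [0]
bipush 8   [0, 8]
irem       [0]
ineg       [0]
bipush 4   [0, 4]
iadd       [4]
istore 0   []
bipush 20  [20]
bipush 4   [20, 4]
imul       [80]
bipush -3  [80, -3]
swap       [-3, 80]
istore 1   [-3]
ineg       [3]
bipush 4   [3, 4]
swap       [4, 3]
isub       [1]
iload 0    [1, 4]
isub       [-3]
ineg       [3]
bipush 5   [3, 5]
iadd       [8]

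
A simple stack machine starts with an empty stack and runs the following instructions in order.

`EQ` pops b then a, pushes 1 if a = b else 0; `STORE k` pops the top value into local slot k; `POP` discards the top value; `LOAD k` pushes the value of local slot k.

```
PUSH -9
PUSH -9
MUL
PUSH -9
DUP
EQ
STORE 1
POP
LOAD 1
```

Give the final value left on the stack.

1

PUSH -9 -> [-9]
PUSH -9 -> [-9, -9]
MUL     -> [81]
PUSH -9 -> [81, -9]
DUP     -> [81, -9, -9]
EQ      -> [81, 1]
STORE 1 -> [81]
POP     -> []
LOAD 1  -> [1]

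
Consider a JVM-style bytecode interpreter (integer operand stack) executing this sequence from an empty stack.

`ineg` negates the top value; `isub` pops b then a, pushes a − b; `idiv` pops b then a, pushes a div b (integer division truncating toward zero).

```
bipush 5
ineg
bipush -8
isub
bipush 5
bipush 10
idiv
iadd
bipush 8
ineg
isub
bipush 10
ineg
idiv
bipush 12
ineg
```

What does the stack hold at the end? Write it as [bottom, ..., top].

bipush 5   5
ineg       -5
bipush -8  -5 -8
isub       3
bipush 5   3 5
bipush 10  3 5 10
idiv       3 0
iadd       3
bipush 8   3 8
ineg       3 -8
isub       11
bipush 10  11 10
ineg       11 -10
idiv       -1
bipush 12  -1 12
ineg       -1 -12

[-1, -12]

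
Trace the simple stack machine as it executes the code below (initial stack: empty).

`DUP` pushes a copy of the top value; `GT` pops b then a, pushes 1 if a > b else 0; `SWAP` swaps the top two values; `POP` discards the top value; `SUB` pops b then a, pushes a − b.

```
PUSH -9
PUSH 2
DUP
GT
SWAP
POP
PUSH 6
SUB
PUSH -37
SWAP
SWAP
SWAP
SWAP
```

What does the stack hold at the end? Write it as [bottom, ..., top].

[-6, -37]

PUSH -9  -> -9
PUSH 2   -> -9 2
DUP      -> -9 2 2
GT       -> -9 0
SWAP     -> 0 -9
POP      -> 0
PUSH 6   -> 0 6
SUB      -> -6
PUSH -37 -> -6 -37
SWAP     -> -37 -6
SWAP     -> -6 -37
SWAP     -> -37 -6
SWAP     -> -6 -37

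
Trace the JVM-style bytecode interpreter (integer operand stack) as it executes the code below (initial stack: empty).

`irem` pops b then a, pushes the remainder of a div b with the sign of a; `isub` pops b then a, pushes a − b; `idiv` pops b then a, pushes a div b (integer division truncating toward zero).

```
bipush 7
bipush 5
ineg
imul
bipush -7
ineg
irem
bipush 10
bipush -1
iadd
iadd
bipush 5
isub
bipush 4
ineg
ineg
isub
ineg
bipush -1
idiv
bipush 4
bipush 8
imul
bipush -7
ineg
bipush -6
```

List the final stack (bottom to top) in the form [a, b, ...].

bipush 7  → 7
bipush 5  → 7 5
ineg      → 7 -5
imul      → -35
bipush -7 → -35 -7
ineg      → -35 7
irem      → 0
bipush 10 → 0 10
bipush -1 → 0 10 -1
iadd      → 0 9
iadd      → 9
bipush 5  → 9 5
isub      → 4
bipush 4  → 4 4
ineg      → 4 -4
ineg      → 4 4
isub      → 0
ineg      → 0
bipush -1 → 0 -1
idiv      → 0
bipush 4  → 0 4
bipush 8  → 0 4 8
imul      → 0 32
bipush -7 → 0 32 -7
ineg      → 0 32 7
bipush -6 → 0 32 7 -6

[0, 32, 7, -6]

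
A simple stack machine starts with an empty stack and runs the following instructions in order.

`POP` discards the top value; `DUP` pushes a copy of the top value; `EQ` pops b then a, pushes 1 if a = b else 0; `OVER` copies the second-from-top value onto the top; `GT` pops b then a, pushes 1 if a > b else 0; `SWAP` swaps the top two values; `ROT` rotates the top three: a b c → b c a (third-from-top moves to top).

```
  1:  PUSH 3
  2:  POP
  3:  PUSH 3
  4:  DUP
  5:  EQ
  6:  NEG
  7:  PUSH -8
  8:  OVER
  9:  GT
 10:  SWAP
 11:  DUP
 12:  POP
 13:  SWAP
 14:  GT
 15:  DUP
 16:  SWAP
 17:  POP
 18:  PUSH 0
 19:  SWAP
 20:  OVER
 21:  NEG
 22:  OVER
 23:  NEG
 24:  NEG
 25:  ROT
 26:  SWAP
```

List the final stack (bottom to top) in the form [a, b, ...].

PUSH 3  -> [3]
POP     -> []
PUSH 3  -> [3]
DUP     -> [3, 3]
EQ      -> [1]
NEG     -> [-1]
PUSH -8 -> [-1, -8]
OVER    -> [-1, -8, -1]
GT      -> [-1, 0]
SWAP    -> [0, -1]
DUP     -> [0, -1, -1]
POP     -> [0, -1]
SWAP    -> [-1, 0]
GT      -> [0]
DUP     -> [0, 0]
SWAP    -> [0, 0]
POP     -> [0]
PUSH 0  -> [0, 0]
SWAP    -> [0, 0]
OVER    -> [0, 0, 0]
NEG     -> [0, 0, 0]
OVER    -> [0, 0, 0, 0]
NEG     -> [0, 0, 0, 0]
NEG     -> [0, 0, 0, 0]
ROT     -> [0, 0, 0, 0]
SWAP    -> [0, 0, 0, 0]

[0, 0, 0, 0]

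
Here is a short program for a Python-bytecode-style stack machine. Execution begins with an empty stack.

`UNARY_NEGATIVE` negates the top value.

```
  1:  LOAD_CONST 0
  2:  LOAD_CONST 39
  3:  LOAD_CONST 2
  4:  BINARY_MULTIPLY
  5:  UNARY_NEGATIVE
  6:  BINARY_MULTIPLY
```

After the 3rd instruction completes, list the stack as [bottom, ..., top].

[0, 39, 2]

LOAD_CONST 0  : [0]
LOAD_CONST 39 : [0, 39]
LOAD_CONST 2  : [0, 39, 2]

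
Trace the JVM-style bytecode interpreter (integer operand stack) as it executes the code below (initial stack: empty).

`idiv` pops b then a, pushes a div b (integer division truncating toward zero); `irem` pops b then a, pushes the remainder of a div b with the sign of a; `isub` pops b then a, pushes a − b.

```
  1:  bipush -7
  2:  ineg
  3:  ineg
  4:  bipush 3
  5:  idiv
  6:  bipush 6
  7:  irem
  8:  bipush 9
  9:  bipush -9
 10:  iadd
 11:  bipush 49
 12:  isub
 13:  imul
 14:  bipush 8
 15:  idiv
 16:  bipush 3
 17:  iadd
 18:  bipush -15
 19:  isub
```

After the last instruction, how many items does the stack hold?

1

bipush -7  : -7
ineg       : 7
ineg       : -7
bipush 3   : -7 3
idiv       : -2
bipush 6   : -2 6
irem       : -2
bipush 9   : -2 9
bipush -9  : -2 9 -9
iadd       : -2 0
bipush 49  : -2 0 49
isub       : -2 -49
imul       : 98
bipush 8   : 98 8
idiv       : 12
bipush 3   : 12 3
iadd       : 15
bipush -15 : 15 -15
isub       : 30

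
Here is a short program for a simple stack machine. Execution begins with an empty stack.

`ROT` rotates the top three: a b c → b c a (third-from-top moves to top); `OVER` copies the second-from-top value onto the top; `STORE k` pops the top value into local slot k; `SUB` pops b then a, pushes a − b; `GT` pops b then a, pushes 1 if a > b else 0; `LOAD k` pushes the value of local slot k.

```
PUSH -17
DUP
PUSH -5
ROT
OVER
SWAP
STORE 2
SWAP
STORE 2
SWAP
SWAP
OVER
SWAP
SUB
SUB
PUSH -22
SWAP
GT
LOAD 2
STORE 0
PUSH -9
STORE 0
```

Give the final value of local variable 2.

PUSH -17 -> [-17]
DUP      -> [-17, -17]
PUSH -5  -> [-17, -17, -5]
ROT      -> [-17, -5, -17]
OVER     -> [-17, -5, -17, -5]
SWAP     -> [-17, -5, -5, -17]
STORE 2  -> [-17, -5, -5]
SWAP     -> [-17, -5, -5]
STORE 2  -> [-17, -5]
SWAP     -> [-5, -17]
SWAP     -> [-17, -5]
OVER     -> [-17, -5, -17]
SWAP     -> [-17, -17, -5]
SUB      -> [-17, -12]
SUB      -> [-5]
PUSH -22 -> [-5, -22]
SWAP     -> [-22, -5]
GT       -> [0]
LOAD 2   -> [0, -5]
STORE 0  -> [0]
PUSH -9  -> [0, -9]
STORE 0  -> [0]

-5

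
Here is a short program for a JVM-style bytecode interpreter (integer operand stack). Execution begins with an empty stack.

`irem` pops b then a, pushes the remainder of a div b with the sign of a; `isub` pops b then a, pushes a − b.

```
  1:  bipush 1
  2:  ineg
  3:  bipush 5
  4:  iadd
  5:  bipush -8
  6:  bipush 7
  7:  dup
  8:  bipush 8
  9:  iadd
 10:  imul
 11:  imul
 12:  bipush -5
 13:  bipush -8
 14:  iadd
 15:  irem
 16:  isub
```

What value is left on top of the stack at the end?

12

bipush 1   [1]
ineg       [-1]
bipush 5   [-1, 5]
iadd       [4]
bipush -8  [4, -8]
bipush 7   [4, -8, 7]
dup        [4, -8, 7, 7]
bipush 8   [4, -8, 7, 7, 8]
iadd       [4, -8, 7, 15]
imul       [4, -8, 105]
imul       [4, -840]
bipush -5  [4, -840, -5]
bipush -8  [4, -840, -5, -8]
iadd       [4, -840, -13]
irem       [4, -8]
isub       [12]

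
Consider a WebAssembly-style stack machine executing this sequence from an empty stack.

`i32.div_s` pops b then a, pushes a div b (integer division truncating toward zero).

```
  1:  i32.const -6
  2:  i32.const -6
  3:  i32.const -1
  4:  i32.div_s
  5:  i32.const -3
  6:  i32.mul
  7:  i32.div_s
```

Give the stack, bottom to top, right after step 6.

[-6, -18]

i32.const -6  -6
i32.const -6  -6 -6
i32.const -1  -6 -6 -1
i32.div_s     -6 6
i32.const -3  -6 6 -3
i32.mul       -6 -18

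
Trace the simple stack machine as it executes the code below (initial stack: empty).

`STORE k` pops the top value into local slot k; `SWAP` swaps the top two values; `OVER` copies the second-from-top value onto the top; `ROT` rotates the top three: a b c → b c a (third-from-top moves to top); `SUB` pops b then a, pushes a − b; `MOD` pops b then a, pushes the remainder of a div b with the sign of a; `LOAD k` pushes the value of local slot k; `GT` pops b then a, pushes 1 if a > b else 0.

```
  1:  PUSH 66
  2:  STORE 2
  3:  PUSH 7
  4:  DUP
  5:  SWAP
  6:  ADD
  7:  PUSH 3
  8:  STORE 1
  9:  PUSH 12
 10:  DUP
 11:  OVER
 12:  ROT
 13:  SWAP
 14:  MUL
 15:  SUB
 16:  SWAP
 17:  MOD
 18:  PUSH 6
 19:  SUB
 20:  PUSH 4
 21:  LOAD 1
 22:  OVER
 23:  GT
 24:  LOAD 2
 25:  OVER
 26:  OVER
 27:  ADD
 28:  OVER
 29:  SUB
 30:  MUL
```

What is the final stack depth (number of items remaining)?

4

PUSH 66 : [66]
STORE 2 : []
PUSH 7  : [7]
DUP     : [7, 7]
SWAP    : [7, 7]
ADD     : [14]
PUSH 3  : [14, 3]
STORE 1 : [14]
PUSH 12 : [14, 12]
DUP     : [14, 12, 12]
OVER    : [14, 12, 12, 12]
ROT     : [14, 12, 12, 12]
SWAP    : [14, 12, 12, 12]
MUL     : [14, 12, 144]
SUB     : [14, -132]
SWAP    : [-132, 14]
MOD     : [-6]
PUSH 6  : [-6, 6]
SUB     : [-12]
PUSH 4  : [-12, 4]
LOAD 1  : [-12, 4, 3]
OVER    : [-12, 4, 3, 4]
GT      : [-12, 4, 0]
LOAD 2  : [-12, 4, 0, 66]
OVER    : [-12, 4, 0, 66, 0]
OVER    : [-12, 4, 0, 66, 0, 66]
ADD     : [-12, 4, 0, 66, 66]
OVER    : [-12, 4, 0, 66, 66, 66]
SUB     : [-12, 4, 0, 66, 0]
MUL     : [-12, 4, 0, 0]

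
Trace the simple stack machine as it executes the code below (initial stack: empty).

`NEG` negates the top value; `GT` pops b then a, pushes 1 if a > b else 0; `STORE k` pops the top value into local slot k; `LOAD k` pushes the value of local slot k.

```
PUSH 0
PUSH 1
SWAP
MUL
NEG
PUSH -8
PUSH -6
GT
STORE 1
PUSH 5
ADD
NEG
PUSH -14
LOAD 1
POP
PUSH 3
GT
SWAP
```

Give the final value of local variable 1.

PUSH 0   -> [0]
PUSH 1   -> [0, 1]
SWAP     -> [1, 0]
MUL      -> [0]
NEG      -> [0]
PUSH -8  -> [0, -8]
PUSH -6  -> [0, -8, -6]
GT       -> [0, 0]
STORE 1  -> [0]
PUSH 5   -> [0, 5]
ADD      -> [5]
NEG      -> [-5]
PUSH -14 -> [-5, -14]
LOAD 1   -> [-5, -14, 0]
POP      -> [-5, -14]
PUSH 3   -> [-5, -14, 3]
GT       -> [-5, 0]
SWAP     -> [0, -5]

0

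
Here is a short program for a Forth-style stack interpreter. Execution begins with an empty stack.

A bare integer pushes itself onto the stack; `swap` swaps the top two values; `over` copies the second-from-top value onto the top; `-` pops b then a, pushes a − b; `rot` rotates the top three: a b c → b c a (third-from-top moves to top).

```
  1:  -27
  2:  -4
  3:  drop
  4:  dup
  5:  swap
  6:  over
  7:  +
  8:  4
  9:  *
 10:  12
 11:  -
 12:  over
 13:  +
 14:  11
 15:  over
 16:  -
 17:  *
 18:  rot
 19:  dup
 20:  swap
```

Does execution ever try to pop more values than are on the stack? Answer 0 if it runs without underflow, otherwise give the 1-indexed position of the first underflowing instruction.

-27  : -27
-4   : -27 -4
drop : -27
dup  : -27 -27
swap : -27 -27
over : -27 -27 -27
+    : -27 -54
4    : -27 -54 4
*    : -27 -216
12   : -27 -216 12
-    : -27 -228
over : -27 -228 -27
+    : -27 -255
11   : -27 -255 11
over : -27 -255 11 -255
-    : -27 -255 266
*    : -27 -67830
rot  — needs 3 operands, stack has 2 → underflow

18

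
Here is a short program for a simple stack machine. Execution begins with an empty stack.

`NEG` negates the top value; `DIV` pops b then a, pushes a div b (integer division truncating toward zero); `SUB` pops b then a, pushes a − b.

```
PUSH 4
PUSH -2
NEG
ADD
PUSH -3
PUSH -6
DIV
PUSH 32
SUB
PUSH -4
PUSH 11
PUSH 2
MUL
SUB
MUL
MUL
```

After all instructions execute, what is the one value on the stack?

4992

PUSH 4  -> [4]
PUSH -2 -> [4, -2]
NEG     -> [4, 2]
ADD     -> [6]
PUSH -3 -> [6, -3]
PUSH -6 -> [6, -3, -6]
DIV     -> [6, 0]
PUSH 32 -> [6, 0, 32]
SUB     -> [6, -32]
PUSH -4 -> [6, -32, -4]
PUSH 11 -> [6, -32, -4, 11]
PUSH 2  -> [6, -32, -4, 11, 2]
MUL     -> [6, -32, -4, 22]
SUB     -> [6, -32, -26]
MUL     -> [6, 832]
MUL     -> [4992]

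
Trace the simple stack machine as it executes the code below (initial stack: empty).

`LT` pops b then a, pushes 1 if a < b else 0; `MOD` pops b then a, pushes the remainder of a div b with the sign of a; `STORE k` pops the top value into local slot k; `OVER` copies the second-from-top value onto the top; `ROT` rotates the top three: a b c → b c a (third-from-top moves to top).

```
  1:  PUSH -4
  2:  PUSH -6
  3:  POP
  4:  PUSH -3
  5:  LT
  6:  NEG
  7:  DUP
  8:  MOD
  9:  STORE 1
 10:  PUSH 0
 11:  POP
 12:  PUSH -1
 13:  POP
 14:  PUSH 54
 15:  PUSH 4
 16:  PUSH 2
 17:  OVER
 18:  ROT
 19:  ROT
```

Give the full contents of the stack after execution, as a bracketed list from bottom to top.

PUSH -4  -4
PUSH -6  -4 -6
POP      -4
PUSH -3  -4 -3
LT       1
NEG      -1
DUP      -1 -1
MOD      0
STORE 1  (empty)
PUSH 0   0
POP      (empty)
PUSH -1  -1
POP      (empty)
PUSH 54  54
PUSH 4   54 4
PUSH 2   54 4 2
OVER     54 4 2 4
ROT      54 2 4 4
ROT      54 4 4 2

[54, 4, 4, 2]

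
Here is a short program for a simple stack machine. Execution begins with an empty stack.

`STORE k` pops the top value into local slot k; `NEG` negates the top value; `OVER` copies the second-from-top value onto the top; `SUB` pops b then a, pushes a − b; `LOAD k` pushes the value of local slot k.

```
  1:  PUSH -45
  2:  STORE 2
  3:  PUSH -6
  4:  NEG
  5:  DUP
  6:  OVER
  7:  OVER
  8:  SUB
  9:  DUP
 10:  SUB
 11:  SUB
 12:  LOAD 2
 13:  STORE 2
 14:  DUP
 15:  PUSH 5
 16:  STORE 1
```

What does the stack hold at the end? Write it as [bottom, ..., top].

PUSH -45 : [-45]
STORE 2  : []
PUSH -6  : [-6]
NEG      : [6]
DUP      : [6, 6]
OVER     : [6, 6, 6]
OVER     : [6, 6, 6, 6]
SUB      : [6, 6, 0]
DUP      : [6, 6, 0, 0]
SUB      : [6, 6, 0]
SUB      : [6, 6]
LOAD 2   : [6, 6, -45]
STORE 2  : [6, 6]
DUP      : [6, 6, 6]
PUSH 5   : [6, 6, 6, 5]
STORE 1  : [6, 6, 6]

[6, 6, 6]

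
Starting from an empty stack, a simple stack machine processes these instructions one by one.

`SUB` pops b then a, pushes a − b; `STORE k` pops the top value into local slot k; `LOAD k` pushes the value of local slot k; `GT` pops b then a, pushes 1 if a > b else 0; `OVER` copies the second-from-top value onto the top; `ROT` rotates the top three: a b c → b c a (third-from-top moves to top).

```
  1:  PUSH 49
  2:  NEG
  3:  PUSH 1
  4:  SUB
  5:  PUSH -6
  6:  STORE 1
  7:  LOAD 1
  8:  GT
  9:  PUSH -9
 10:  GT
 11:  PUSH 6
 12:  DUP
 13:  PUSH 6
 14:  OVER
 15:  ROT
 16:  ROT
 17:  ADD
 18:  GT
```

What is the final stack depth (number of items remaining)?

PUSH 49 -> 49
NEG     -> -49
PUSH 1  -> -49 1
SUB     -> -50
PUSH -6 -> -50 -6
STORE 1 -> -50
LOAD 1  -> -50 -6
GT      -> 0
PUSH -9 -> 0 -9
GT      -> 1
PUSH 6  -> 1 6
DUP     -> 1 6 6
PUSH 6  -> 1 6 6 6
OVER    -> 1 6 6 6 6
ROT     -> 1 6 6 6 6
ROT     -> 1 6 6 6 6
ADD     -> 1 6 6 12
GT      -> 1 6 0

3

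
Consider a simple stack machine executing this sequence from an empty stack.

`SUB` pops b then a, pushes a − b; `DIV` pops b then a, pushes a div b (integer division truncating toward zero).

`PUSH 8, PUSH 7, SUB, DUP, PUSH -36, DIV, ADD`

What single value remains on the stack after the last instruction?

PUSH 8   -> [8]
PUSH 7   -> [8, 7]
SUB      -> [1]
DUP      -> [1, 1]
PUSH -36 -> [1, 1, -36]
DIV      -> [1, 0]
ADD      -> [1]

1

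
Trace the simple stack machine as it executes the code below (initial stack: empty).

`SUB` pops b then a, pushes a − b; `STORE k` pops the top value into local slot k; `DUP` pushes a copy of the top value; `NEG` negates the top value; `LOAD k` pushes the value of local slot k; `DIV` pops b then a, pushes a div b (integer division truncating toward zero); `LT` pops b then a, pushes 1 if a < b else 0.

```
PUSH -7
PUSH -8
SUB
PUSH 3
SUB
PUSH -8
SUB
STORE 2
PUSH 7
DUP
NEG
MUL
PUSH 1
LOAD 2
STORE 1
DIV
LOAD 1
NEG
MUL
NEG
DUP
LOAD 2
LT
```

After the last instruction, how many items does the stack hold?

PUSH -7  -7
PUSH -8  -7 -8
SUB      1
PUSH 3   1 3
SUB      -2
PUSH -8  -2 -8
SUB      6
STORE 2  (empty)
PUSH 7   7
DUP      7 7
NEG      7 -7
MUL      -49
PUSH 1   -49 1
LOAD 2   -49 1 6
STORE 1  -49 1
DIV      -49
LOAD 1   -49 6
NEG      -49 -6
MUL      294
NEG      -294
DUP      -294 -294
LOAD 2   -294 -294 6
LT       -294 1

2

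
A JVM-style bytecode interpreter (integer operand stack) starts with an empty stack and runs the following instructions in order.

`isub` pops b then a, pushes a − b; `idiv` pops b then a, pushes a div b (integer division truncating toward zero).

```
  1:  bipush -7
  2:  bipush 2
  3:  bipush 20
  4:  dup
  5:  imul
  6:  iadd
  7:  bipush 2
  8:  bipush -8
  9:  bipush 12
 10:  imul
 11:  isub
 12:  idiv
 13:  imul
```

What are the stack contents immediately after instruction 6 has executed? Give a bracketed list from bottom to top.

[-7, 402]

bipush -7 -> -7
bipush 2  -> -7 2
bipush 20 -> -7 2 20
dup       -> -7 2 20 20
imul      -> -7 2 400
iadd      -> -7 402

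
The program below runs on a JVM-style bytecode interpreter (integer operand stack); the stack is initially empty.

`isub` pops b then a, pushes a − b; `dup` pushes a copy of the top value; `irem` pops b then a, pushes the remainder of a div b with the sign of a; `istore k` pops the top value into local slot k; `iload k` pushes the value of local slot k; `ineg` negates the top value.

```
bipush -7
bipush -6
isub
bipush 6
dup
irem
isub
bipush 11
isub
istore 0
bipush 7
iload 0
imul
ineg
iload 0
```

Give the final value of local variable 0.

-12

bipush -7  [-7]
bipush -6  [-7, -6]
isub       [-1]
bipush 6   [-1, 6]
dup        [-1, 6, 6]
irem       [-1, 0]
isub       [-1]
bipush 11  [-1, 11]
isub       [-12]
istore 0   []
bipush 7   [7]
iload 0    [7, -12]
imul       [-84]
ineg       [84]
iload 0    [84, -12]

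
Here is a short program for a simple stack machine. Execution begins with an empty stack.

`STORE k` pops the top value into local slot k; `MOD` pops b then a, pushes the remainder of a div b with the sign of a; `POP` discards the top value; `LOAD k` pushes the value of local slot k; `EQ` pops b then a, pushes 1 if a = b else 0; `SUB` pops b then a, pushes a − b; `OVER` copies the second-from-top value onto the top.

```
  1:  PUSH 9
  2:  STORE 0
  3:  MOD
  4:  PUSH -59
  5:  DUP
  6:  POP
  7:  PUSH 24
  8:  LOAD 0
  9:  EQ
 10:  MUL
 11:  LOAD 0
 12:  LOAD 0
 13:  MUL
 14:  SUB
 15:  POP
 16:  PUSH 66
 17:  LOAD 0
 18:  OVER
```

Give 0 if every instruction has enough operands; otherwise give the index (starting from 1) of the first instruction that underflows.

PUSH 9  -> [9]
STORE 0 -> []
MOD  — needs 2 operands, stack has 0 → underflow

3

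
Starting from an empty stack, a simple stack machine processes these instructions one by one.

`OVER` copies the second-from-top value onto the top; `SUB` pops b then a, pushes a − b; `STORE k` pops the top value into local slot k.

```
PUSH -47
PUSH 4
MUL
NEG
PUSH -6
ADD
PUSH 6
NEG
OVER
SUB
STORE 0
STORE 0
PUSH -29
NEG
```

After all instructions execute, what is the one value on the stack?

29

PUSH -47 → -47
PUSH 4   → -47 4
MUL      → -188
NEG      → 188
PUSH -6  → 188 -6
ADD      → 182
PUSH 6   → 182 6
NEG      → 182 -6
OVER     → 182 -6 182
SUB      → 182 -188
STORE 0  → 182
STORE 0  → (empty)
PUSH -29 → -29
NEG      → 29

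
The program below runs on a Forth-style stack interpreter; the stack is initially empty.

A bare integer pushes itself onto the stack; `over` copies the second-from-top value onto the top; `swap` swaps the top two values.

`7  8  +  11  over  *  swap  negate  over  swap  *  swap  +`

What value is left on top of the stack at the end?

7      -> [7]
8      -> [7, 8]
+      -> [15]
11     -> [15, 11]
over   -> [15, 11, 15]
*      -> [15, 165]
swap   -> [165, 15]
negate -> [165, -15]
over   -> [165, -15, 165]
swap   -> [165, 165, -15]
*      -> [165, -2475]
swap   -> [-2475, 165]
+      -> [-2310]

-2310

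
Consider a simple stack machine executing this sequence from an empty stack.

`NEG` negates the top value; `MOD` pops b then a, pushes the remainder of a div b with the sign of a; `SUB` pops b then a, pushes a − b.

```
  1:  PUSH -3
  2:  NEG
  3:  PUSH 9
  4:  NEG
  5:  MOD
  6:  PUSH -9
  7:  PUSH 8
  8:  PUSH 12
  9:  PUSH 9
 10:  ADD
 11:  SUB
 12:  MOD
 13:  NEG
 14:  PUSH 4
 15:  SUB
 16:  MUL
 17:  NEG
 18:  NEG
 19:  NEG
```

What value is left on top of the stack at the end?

PUSH -3 -> [-3]
NEG     -> [3]
PUSH 9  -> [3, 9]
NEG     -> [3, -9]
MOD     -> [3]
PUSH -9 -> [3, -9]
PUSH 8  -> [3, -9, 8]
PUSH 12 -> [3, -9, 8, 12]
PUSH 9  -> [3, -9, 8, 12, 9]
ADD     -> [3, -9, 8, 21]
SUB     -> [3, -9, -13]
MOD     -> [3, -9]
NEG     -> [3, 9]
PUSH 4  -> [3, 9, 4]
SUB     -> [3, 5]
MUL     -> [15]
NEG     -> [-15]
NEG     -> [15]
NEG     -> [-15]

-15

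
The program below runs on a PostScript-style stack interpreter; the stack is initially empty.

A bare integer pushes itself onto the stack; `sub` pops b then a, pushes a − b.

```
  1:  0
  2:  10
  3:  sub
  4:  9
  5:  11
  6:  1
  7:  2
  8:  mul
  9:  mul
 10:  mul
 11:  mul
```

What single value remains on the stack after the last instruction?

-1980

0    [0]
10   [0, 10]
sub  [-10]
9    [-10, 9]
11   [-10, 9, 11]
1    [-10, 9, 11, 1]
2    [-10, 9, 11, 1, 2]
mul  [-10, 9, 11, 2]
mul  [-10, 9, 22]
mul  [-10, 198]
mul  [-1980]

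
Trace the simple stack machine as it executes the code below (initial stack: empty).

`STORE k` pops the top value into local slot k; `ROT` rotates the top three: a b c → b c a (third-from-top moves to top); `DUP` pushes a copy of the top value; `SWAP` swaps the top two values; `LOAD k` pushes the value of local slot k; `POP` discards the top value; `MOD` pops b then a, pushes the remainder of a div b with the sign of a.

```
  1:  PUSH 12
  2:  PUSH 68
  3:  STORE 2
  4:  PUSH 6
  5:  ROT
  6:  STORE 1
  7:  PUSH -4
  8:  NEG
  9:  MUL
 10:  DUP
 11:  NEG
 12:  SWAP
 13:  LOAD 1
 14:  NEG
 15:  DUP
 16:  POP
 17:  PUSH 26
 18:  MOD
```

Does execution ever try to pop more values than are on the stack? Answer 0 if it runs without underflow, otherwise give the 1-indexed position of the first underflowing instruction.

PUSH 12 : 12
PUSH 68 : 12 68
STORE 2 : 12
PUSH 6  : 12 6
ROT  — needs 3 operands, stack has 2 → underflow

5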